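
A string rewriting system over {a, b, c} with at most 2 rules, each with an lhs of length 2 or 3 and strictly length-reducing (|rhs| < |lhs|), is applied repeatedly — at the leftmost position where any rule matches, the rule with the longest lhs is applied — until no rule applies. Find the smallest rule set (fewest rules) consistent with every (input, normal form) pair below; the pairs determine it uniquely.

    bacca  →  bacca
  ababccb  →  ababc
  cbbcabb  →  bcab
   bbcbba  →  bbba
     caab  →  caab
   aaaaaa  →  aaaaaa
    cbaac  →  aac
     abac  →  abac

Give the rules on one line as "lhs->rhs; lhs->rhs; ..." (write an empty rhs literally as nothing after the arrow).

  | bacca
  | ababccb => ababc
  | cbbcabb => bcabb => bcab
  | bbcbba => bbba

abb->ab; cb->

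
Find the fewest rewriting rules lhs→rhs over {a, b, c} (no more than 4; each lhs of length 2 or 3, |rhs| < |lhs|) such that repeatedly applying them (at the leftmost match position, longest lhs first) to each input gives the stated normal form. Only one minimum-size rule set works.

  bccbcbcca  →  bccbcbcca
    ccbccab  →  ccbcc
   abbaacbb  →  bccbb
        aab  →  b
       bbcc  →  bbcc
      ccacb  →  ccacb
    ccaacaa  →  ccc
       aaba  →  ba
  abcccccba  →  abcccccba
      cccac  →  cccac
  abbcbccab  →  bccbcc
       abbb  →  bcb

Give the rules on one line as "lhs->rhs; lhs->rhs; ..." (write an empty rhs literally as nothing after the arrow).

aa->; abb->bc; cab->c

  | bccbcbcca
  | ccbccab => ccbcc
  | abbaacbb => bcaacbb => bccbb
  | aab => b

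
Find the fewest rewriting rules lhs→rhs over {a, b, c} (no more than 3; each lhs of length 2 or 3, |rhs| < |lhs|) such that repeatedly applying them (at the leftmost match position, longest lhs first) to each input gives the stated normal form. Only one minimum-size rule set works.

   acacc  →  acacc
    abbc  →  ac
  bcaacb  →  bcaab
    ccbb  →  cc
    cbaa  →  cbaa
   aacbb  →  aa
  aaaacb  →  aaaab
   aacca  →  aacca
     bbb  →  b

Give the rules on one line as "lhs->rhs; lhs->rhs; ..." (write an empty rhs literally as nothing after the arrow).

acb->ab; bb->

  | acacc
  | abbc => ac
  | bcaacb => bcaab
  | ccbb => cc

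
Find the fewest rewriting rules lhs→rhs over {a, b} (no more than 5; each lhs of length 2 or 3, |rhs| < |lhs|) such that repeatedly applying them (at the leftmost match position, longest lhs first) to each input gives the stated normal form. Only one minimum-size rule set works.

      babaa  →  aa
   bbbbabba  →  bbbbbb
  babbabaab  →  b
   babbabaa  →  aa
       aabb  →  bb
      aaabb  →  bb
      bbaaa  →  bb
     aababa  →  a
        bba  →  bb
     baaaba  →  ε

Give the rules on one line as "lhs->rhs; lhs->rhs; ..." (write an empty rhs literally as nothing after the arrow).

  | babaa => aa
  | bbbbabba => bbbbbba => bbbbbb
  | babbabaab => babaab => aab => ab => b
  | babbabaa => babaa => aa

ab->b; ba->; bab->; bba->bb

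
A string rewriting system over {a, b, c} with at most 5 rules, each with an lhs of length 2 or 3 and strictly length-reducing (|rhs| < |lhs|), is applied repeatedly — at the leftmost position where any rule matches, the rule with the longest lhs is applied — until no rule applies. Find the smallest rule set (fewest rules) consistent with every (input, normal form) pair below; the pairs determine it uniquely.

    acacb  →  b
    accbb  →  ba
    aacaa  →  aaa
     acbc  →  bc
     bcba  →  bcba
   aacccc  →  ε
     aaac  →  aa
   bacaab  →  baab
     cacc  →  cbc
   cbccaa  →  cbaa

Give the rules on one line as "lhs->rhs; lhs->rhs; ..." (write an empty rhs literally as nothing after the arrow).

ac->; cac->cb; cbb->ba; cc->

  | acacb => acb => b
  | accbb => cbb => ba
  | aacaa => aaa
  | acbc => bc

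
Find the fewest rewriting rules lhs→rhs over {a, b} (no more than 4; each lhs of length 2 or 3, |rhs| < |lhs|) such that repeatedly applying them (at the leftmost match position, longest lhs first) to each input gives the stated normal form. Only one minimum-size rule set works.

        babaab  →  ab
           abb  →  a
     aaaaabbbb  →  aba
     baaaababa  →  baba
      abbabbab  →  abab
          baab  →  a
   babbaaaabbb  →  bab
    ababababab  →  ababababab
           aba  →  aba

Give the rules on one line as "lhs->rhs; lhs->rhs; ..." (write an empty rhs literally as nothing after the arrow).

aa->b; baa->ab; bb->; bba->aa

  | babaab => baabb => abbb => ab
  | abb => a
  | aaaaabbbb => baaabbbb => ababbbb => ababb => aba
  | baaaababa => abaababa => aabbaba => bbbaba => baba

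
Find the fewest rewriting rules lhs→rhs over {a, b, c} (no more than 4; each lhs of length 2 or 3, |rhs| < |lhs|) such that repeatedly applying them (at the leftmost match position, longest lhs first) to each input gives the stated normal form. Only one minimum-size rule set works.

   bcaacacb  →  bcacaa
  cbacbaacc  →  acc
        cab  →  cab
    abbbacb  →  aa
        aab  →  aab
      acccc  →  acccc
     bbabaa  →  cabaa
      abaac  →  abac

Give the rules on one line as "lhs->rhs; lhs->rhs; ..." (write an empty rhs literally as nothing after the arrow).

aac->ac; bb->c; cb->a

  | bcaacacb => bcacacb => bcacaa
  | cbacbaacc => aacbaacc => acbaacc => aaaacc => aaacc => aacc => acc
  | cab
  | abbbacb => acbacb => aaacb => aacb => acb => aa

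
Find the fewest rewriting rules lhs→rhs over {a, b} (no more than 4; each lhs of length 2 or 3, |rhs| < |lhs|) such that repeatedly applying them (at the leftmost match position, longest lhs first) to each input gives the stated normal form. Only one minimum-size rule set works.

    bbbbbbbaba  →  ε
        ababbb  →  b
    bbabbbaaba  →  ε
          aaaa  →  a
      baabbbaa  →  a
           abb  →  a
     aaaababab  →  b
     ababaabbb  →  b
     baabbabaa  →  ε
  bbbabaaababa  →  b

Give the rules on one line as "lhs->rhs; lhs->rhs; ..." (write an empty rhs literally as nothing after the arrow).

aa->b; ab->b; ba->; bb->a

  | bbbbbbbaba => abbbbbaba => bbbbbaba => abbbaba => bbbaba => ababa => baba => ba => ε
  | ababbb => babbb => bbb => ab => b
  | bbabbbaaba => aabbbaaba => bbbbaaba => abbaaba => bbaaba => aaaba => baba => ba => ε
  | aaaa => baa => a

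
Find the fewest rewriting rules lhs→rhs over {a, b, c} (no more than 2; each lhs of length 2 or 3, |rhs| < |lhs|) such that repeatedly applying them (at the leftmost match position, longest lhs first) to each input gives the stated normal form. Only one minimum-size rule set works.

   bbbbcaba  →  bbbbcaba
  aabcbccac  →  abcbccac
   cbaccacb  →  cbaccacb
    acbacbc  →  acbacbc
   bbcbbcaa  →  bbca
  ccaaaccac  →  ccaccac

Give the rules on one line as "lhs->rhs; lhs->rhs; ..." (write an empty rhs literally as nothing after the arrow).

  | bbbbcaba
  | aabcbccac => abcbccac
  | cbaccacb
  | acbacbc

aa->a; cbb->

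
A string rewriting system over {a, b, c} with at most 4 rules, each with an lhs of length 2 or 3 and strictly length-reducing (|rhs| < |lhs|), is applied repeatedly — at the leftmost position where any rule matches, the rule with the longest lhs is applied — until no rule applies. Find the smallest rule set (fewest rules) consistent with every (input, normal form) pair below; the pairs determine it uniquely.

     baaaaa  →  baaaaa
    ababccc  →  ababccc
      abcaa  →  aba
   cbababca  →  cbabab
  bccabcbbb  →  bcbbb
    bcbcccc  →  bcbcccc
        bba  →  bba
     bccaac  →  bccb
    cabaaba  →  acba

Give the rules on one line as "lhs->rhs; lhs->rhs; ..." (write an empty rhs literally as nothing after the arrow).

  | baaaaa
  | ababccc
  | abcaa => aba
  | cbababca => cbabab

aab->cb; aac->b; bca->b; cab->a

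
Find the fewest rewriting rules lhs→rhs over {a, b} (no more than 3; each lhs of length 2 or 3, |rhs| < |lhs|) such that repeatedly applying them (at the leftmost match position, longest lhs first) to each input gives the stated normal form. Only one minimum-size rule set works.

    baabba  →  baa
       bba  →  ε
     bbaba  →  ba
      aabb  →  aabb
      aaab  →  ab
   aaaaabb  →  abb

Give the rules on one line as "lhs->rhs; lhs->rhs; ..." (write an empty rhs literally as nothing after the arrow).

  | baabba => baa
  | bba => ε
  | bbaba => ba
  | aabb

aaa->a; bba->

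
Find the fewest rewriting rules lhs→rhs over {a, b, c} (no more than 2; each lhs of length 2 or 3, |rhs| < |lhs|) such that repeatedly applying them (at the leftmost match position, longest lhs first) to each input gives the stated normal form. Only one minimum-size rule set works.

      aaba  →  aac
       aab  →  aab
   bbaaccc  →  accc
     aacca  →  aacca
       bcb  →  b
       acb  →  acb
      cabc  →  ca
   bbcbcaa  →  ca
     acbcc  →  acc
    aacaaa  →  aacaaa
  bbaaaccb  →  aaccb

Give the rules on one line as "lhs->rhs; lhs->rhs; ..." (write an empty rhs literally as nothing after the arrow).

ba->c; bc->

  | aaba => aac
  | aab
  | bbaaccc => bcaccc => accc
  | aacca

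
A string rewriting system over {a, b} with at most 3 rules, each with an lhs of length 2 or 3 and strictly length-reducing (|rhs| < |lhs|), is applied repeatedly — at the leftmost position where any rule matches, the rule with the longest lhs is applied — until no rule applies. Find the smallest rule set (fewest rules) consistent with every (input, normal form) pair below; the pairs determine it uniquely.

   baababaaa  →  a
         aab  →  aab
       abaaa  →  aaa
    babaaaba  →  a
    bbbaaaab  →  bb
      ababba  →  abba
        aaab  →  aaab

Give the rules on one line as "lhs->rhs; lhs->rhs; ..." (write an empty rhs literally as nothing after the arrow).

aba->a; baa->

  | baababaaa => babaaa => baaa => a
  | aab
  | abaaa => aaa
  | babaaaba => baaaba => aba => a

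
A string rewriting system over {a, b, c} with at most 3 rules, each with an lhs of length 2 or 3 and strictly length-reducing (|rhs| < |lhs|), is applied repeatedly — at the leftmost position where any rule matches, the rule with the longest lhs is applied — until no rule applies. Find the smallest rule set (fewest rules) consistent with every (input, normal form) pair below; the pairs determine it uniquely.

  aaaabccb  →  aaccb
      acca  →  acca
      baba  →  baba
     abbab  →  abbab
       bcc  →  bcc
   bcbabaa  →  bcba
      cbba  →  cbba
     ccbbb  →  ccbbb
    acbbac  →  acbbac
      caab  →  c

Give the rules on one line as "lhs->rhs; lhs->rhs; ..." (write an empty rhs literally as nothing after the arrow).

  | aaaabccb => aaccb
  | acca
  | baba
  | abbab

aab->; baa->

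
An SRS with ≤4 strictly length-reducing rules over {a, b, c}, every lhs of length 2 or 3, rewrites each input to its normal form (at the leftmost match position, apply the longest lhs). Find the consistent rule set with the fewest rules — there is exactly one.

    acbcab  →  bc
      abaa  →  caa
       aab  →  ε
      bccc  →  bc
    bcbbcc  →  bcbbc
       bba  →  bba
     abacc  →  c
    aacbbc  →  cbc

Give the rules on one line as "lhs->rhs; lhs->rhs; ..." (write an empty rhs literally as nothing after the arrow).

ab->c; ac->; cc->c

  | acbcab => bcab => bcc => bc
  | abaa => caa
  | aab => ac => ε
  | bccc => bcc => bc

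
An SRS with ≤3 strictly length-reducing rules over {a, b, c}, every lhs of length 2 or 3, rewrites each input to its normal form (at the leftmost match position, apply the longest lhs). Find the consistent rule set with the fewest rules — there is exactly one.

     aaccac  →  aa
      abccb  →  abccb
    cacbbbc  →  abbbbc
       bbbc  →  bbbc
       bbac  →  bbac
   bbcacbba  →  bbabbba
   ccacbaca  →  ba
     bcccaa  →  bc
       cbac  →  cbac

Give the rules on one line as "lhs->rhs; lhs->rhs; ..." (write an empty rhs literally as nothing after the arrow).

  | aaccac => aacab => aa
  | abccb
  | cacbbbc => abbbbc
  | bbbc

ca->; cab->; cac->ab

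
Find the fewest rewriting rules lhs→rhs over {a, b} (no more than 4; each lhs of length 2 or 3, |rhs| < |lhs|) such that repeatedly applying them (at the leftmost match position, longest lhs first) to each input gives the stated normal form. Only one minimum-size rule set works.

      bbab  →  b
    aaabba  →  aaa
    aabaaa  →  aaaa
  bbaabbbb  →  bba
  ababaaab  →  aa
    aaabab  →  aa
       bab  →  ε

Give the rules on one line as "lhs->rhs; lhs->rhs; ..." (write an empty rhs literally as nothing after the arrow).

ab->; abb->ab; bab->

  | bbab => b
  | aaabba => aaaba => aaa
  | aabaaa => aaaa
  | bbaabbbb => bbaabbb => bbaabb => bbaab => bba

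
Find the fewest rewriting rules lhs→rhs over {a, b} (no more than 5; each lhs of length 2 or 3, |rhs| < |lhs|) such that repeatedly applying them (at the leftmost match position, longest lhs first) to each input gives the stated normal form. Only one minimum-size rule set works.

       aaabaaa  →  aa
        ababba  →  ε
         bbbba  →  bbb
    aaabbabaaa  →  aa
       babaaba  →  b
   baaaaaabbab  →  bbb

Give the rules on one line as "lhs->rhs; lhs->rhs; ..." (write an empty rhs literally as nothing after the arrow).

aaa->aa; ab->; ba->; baa->b

  | aaabaaa => aabaaa => aaaa => aaa => aa
  | ababba => abba => ba => ε
  | bbbba => bbb
  | aaabbabaaa => aabbabaaa => ababaaa => abaaa => aaa => aa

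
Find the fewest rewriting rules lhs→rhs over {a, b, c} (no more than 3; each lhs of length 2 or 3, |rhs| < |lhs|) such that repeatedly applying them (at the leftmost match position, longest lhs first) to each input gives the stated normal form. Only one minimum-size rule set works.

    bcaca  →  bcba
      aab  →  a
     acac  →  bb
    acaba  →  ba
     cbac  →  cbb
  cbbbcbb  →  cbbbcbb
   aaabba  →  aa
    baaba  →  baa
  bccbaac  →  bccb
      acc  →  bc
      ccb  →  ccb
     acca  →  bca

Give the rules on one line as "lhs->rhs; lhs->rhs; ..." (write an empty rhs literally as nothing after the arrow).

ab->; ac->b

  | bcaca => bcba
  | aab => a
  | acac => bac => bb
  | acaba => baba => ba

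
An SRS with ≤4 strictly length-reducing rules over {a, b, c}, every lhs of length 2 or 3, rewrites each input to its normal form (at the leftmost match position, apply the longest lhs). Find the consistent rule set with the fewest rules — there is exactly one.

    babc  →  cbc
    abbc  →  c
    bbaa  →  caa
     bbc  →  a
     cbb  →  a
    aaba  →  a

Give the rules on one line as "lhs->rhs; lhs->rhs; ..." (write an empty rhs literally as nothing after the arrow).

ac->; ba->c; bb->c; cc->a

  | babc => cbc
  | abbc => acc => c
  | bbaa => caa
  | bbc => cc => a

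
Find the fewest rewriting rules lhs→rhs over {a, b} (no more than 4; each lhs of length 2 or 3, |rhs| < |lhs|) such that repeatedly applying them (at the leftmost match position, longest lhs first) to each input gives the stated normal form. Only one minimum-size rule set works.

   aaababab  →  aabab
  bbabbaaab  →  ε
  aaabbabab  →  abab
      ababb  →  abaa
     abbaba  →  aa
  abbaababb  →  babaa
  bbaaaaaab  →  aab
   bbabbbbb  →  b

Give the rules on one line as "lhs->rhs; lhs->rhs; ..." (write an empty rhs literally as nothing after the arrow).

  | aaababab => bbabab => aabab
  | bbabbaaab => aabbaaab => aaaaaab => baaab => bbb => ε
  | aaabbabab => bbbabab => abab
  | ababb => abaa

aaa->b; bb->a; bbb->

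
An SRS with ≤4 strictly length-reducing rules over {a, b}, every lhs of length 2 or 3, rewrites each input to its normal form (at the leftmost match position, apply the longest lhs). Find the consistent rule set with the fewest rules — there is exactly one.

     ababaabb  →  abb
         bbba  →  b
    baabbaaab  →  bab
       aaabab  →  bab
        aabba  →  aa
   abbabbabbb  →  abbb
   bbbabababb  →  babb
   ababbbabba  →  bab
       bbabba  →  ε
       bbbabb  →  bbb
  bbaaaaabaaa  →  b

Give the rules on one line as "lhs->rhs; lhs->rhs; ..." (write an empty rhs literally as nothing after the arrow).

  | ababaabb => babaabb => bbaabb => abb
  | bbba => b
  | baabbaaab => baaaab => bab
  | aaabab => bab

aaa->; aba->ba; bba->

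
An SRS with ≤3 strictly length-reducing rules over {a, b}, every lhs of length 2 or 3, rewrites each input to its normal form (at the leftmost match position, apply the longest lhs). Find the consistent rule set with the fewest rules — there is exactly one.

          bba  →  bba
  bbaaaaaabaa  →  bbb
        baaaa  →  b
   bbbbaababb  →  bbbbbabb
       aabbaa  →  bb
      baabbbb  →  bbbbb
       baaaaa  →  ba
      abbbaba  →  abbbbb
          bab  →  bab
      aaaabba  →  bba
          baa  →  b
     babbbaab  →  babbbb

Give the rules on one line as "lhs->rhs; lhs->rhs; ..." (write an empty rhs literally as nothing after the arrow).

aa->; aba->bb

  | bba
  | bbaaaaaabaa => bbaaaabaa => bbaabaa => bbbaa => bbb
  | baaaa => baa => b
  | bbbbaababb => bbbbbabb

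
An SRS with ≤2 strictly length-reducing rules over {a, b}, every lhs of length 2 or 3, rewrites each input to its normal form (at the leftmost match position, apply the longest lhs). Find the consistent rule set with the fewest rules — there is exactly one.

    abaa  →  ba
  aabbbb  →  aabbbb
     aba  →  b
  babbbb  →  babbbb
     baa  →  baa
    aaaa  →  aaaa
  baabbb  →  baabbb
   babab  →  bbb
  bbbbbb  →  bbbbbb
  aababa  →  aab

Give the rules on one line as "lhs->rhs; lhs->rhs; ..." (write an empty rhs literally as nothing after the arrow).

  | abaa => ba
  | aabbbb
  | aba => b
  | babbbb

aba->b; bba->ab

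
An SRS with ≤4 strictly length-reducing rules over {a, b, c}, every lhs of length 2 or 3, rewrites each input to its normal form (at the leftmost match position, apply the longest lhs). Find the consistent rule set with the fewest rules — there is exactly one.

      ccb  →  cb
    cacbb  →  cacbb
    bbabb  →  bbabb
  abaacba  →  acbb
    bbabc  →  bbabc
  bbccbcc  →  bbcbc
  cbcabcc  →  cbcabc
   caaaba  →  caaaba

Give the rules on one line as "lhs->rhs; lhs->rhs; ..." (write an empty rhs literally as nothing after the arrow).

baa->cb; cba->b; cc->c

  | ccb => cb
  | cacbb
  | bbabb
  | abaacba => acbcba => acbb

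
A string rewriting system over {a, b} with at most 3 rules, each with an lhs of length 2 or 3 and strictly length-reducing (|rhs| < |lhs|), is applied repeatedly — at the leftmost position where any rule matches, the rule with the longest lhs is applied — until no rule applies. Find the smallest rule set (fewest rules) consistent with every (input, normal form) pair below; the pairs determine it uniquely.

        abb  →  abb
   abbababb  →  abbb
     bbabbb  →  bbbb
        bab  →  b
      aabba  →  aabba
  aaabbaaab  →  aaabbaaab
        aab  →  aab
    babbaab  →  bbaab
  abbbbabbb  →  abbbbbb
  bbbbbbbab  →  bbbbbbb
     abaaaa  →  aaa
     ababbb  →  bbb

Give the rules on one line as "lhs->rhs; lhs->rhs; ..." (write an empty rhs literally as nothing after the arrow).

  | abb
  | abbababb => abbabb => abbb
  | bbabbb => bbbb
  | bab => b

aba->; bab->b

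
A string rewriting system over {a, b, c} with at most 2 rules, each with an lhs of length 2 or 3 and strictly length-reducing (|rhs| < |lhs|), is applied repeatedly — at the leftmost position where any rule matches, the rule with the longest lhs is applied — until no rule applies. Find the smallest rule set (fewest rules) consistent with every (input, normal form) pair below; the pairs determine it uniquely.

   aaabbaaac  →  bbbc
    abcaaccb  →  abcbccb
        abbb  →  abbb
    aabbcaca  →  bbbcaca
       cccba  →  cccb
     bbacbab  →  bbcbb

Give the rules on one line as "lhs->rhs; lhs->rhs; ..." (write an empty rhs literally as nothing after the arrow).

  | aaabbaaac => babbaaac => bbbaaac => bbbaac => bbbac => bbbc
  | abcaaccb => abcbccb
  | abbb
  | aabbcaca => bbbcaca

aa->b; ba->b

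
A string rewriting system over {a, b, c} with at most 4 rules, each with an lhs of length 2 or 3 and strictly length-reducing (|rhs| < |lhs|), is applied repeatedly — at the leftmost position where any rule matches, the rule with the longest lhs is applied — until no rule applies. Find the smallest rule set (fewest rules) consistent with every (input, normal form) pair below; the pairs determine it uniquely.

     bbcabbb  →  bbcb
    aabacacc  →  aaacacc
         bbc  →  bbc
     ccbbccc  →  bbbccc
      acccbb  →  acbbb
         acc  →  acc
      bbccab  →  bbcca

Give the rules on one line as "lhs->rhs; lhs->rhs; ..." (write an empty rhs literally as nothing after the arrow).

ab->a; abb->; ccb->bb

  | bbcabbb => bbcb
  | aabacacc => aaacacc
  | bbc
  | ccbbccc => bbbccc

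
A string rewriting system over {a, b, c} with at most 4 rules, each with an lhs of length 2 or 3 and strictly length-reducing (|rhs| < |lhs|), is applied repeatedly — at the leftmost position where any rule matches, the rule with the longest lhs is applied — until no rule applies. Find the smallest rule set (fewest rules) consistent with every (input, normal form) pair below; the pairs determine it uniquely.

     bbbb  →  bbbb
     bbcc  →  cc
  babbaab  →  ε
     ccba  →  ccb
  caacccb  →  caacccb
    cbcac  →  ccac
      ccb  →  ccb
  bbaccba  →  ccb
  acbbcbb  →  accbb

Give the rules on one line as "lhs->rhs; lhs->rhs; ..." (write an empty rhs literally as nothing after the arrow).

ba->b; bab->; bc->c

  | bbbb
  | bbcc => bcc => cc
  | babbaab => baab => bab => ε
  | ccba => ccb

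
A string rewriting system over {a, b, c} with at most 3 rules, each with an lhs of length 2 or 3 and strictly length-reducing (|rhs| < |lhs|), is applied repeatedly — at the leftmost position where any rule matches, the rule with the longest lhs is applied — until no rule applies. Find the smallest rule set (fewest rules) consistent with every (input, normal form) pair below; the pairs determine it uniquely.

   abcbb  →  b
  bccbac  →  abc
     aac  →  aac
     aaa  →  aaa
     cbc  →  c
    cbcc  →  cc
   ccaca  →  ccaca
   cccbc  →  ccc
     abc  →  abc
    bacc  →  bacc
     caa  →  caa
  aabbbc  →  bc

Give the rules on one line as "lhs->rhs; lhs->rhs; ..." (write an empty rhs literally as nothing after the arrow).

  | abcbb => abb => b
  | bccbac => bcac => abc
  | aac
  | aaa

abb->b; bca->ab; cb->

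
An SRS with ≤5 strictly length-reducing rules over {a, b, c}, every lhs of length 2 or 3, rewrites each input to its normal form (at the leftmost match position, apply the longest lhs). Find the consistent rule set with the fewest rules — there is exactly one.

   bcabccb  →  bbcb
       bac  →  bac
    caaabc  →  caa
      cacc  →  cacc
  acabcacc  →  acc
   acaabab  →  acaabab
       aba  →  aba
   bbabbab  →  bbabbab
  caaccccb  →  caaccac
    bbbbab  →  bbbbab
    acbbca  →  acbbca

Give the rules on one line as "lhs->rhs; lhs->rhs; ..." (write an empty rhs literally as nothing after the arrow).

abc->; bcc->bc; cab->b; ccb->ac

  | bcabccb => bbccb => bbcb
  | bac
  | caaabc => caa
  | cacc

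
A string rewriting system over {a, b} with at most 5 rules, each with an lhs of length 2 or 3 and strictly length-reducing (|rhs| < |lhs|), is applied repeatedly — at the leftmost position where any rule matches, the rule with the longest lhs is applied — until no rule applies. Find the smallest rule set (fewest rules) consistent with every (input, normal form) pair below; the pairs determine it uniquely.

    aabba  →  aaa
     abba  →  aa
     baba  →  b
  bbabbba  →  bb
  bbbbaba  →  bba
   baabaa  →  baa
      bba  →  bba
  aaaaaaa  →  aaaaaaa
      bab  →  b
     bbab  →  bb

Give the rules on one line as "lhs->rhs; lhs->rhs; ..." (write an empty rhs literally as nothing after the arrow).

  | aabba => aaa
  | abba => aa
  | baba => b
  | bbabbba => bbaba => bb

ab->; aba->; abb->a; bbb->ba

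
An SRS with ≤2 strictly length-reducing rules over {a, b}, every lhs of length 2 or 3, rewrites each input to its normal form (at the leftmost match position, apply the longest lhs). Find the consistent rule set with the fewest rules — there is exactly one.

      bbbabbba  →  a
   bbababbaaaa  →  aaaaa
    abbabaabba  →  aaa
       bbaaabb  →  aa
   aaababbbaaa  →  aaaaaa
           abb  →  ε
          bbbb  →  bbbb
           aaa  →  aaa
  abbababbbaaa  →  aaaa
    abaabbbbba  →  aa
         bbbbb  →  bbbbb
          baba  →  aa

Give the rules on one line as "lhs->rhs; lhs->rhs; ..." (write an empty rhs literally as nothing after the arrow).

  | bbbabbba => bbabbba => babbba => abbba => ba => a
  | bbababbaaaa => bababbaaaa => ababbaaaa => aabbaaaa => aaaaa
  | abbabaabba => abaabba => aaabba => aaa
  | bbaaabb => baaabb => aaabb => aa

abb->; ba->a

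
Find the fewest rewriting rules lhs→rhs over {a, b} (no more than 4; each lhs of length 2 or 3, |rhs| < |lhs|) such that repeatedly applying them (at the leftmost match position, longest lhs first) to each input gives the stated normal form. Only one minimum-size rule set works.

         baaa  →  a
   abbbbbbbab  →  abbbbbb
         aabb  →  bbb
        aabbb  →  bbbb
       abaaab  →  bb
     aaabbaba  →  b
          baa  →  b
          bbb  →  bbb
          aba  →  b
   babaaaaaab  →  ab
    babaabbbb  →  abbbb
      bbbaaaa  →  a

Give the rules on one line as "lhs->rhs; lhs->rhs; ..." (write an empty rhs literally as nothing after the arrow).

  | baaa => aaa => ba => a
  | abbbbbbbab => abbbbbb
  | aabb => bbb
  | aabbb => bbbb

aa->b; ba->a; bba->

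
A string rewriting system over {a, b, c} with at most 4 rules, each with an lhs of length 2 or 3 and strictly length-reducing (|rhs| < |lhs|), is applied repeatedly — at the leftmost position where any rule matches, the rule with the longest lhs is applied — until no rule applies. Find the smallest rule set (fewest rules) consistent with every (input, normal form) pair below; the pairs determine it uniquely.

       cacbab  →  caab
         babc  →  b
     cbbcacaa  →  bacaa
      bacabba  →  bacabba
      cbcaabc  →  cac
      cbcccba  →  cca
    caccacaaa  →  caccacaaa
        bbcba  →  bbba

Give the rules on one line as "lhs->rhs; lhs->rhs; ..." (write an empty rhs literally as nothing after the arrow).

abc->c; bc->b; cb->

  | cacbab => caab
  | babc => bc => b
  | cbbcacaa => bcacaa => bacaa
  | bacabba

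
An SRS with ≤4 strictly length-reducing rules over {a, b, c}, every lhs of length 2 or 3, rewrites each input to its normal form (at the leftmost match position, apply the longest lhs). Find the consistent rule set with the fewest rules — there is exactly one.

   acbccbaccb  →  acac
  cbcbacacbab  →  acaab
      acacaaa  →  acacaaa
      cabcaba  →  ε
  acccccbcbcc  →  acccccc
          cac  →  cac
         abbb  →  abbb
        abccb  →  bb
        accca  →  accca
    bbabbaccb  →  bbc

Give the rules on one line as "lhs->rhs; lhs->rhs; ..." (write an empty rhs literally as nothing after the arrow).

abc->bb; ba->; cb->

  | acbccbaccb => accbaccb => acaccb => acac
  | cbcbacacbab => cbacacbab => acacbab => acaab
  | acacaaa
  | cabcaba => cbbaba => baba => ba => ε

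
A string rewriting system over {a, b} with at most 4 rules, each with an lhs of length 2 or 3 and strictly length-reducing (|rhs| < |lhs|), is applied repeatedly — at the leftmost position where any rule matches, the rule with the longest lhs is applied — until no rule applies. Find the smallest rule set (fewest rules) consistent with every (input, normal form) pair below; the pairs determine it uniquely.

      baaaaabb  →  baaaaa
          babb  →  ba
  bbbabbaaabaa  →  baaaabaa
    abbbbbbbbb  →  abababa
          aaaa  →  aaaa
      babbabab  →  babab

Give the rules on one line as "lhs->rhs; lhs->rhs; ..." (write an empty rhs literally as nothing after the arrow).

bb->; bba->; bbb->ba

  | baaaaabb => baaaaa
  | babb => ba
  | bbbabbaaabaa => baabbaaabaa => baaaabaa
  | abbbbbbbbb => ababbbbbb => abababbb => abababa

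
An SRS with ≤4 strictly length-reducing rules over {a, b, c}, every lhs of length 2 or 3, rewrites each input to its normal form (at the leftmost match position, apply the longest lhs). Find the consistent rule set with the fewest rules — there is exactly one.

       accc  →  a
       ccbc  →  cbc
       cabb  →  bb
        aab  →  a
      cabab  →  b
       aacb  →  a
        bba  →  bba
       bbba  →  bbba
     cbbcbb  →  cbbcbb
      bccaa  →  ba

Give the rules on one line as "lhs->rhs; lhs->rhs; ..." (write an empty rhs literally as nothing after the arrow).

  | accc => acc => ac => a
  | ccbc => cbc
  | cabb => bb
  | aab => a

ab->; ac->a; ca->; cc->c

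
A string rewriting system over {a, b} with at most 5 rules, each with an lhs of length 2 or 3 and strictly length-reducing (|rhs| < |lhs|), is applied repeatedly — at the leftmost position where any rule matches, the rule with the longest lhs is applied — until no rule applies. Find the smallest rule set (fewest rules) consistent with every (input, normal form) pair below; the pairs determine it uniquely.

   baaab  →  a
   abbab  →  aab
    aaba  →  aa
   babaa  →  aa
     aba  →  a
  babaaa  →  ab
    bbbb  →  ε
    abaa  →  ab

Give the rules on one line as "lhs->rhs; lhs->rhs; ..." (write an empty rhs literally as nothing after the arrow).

  | baaab => aaab => abb => a
  | abbab => aab
  | aaba => aa
  | babaa => baa => aa

aaa->ab; ba->; baa->aa; bb->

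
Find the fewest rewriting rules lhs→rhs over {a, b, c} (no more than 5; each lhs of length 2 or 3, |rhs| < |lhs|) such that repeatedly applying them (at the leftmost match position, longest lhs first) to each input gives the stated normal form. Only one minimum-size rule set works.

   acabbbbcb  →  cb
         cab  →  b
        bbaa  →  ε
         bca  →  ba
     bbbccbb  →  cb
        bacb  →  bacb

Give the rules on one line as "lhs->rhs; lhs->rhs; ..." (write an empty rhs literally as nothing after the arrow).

aa->c; bb->a; bc->b; ca->

  | acabbbbcb => abbbbcb => aabbcb => cbbcb => cacb => cb
  | cab => b
  | bbaa => aaa => ca => ε
  | bca => ba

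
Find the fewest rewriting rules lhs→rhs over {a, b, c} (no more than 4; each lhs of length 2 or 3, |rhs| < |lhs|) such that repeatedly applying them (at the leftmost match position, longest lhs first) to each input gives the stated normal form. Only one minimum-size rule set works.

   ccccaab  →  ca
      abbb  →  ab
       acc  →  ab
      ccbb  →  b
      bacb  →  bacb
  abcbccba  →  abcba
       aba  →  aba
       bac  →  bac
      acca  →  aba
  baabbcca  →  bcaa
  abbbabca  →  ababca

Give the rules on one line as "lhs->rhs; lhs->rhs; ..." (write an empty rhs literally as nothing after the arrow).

aab->ca; bb->; cc->b

  | ccccaab => bccaab => bbaab => aab => ca
  | abbb => ab
  | acc => ab
  | ccbb => bbb => b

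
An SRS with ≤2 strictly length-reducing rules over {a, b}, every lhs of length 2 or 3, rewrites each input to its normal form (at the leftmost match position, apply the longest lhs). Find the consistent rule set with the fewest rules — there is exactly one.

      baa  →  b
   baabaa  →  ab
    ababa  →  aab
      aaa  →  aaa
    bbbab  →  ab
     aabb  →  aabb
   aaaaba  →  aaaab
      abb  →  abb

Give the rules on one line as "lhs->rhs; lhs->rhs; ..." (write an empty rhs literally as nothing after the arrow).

  | baa => ba => b
  | baabaa => babaa => abaa => aba => ab
  | ababa => aaba => aab
  | aaa

ba->b; bab->ab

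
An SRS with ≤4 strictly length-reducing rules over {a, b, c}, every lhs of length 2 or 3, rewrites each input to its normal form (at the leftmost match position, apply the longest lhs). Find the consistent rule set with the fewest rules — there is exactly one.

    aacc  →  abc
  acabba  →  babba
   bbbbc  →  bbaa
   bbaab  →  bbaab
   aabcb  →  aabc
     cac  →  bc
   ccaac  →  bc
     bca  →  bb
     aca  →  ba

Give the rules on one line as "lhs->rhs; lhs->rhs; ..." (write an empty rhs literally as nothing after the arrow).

  | aacc => abc
  | acabba => babba
  | bbbbc => bbaa
  | bbaab

ac->b; bbc->aa; ca->b; cb->c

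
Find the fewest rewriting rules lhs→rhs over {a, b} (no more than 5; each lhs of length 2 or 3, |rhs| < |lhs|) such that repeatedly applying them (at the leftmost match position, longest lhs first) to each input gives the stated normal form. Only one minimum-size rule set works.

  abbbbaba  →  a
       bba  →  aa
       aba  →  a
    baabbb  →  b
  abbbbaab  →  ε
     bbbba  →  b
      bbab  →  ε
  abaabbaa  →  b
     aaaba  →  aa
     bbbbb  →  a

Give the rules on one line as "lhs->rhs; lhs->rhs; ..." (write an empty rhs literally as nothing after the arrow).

  | abbbbaba => bbbaba => ababa => aba => a
  | bba => aa
  | aba => a
  | baabbb => babbb => bbbb => abb => b

aab->; ab->; ba->b; bb->a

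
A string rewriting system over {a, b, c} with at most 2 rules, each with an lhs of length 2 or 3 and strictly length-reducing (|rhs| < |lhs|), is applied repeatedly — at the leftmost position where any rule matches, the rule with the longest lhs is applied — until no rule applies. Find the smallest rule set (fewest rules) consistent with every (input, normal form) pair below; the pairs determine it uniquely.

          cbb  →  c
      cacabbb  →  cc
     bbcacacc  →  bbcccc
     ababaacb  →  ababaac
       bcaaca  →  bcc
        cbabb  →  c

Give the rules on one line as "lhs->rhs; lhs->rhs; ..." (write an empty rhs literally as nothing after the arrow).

  | cbb => cb => c
  | cacabbb => ccabbb => ccbbb => ccbb => ccb => cc
  | bbcacacc => bbccacc => bbcccc
  | ababaacb => ababaac

ca->c; cb->c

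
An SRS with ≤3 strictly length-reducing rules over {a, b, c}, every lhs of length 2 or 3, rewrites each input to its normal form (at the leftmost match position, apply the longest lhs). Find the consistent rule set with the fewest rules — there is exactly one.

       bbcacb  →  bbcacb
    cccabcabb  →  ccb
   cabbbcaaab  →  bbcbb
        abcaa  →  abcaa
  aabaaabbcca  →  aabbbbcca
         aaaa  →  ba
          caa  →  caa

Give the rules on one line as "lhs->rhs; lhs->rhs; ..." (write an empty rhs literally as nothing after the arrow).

  | bbcacb
  | cccabcabb => cccabb => ccb
  | cabbbcaaab => bbcaaab => bbcbb
  | abcaa

aaa->b; cab->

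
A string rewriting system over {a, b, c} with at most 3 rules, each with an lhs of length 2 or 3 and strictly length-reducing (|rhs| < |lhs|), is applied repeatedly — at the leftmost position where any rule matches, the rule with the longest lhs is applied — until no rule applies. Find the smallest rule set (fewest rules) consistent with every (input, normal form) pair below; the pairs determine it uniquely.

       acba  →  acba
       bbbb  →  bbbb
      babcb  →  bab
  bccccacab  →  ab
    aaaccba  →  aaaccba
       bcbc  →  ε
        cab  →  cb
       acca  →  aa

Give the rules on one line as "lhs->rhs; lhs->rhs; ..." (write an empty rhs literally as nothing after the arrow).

bc->; ca->c; cca->a

  | acba
  | bbbb
  | babcb => bab
  | bccccacab => cccacab => cacab => ccab => ab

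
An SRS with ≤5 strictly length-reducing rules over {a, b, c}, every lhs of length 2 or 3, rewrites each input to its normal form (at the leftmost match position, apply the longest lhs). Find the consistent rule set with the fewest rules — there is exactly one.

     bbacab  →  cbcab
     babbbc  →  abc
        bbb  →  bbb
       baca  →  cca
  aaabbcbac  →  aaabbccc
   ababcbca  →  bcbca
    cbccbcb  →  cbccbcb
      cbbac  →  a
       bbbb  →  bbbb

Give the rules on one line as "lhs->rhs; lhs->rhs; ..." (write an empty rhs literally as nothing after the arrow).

ac->; ba->c; bba->cb; cbb->a

  | bbacab => cbcab
  | babbbc => cbbbc => abc
  | bbb
  | baca => cca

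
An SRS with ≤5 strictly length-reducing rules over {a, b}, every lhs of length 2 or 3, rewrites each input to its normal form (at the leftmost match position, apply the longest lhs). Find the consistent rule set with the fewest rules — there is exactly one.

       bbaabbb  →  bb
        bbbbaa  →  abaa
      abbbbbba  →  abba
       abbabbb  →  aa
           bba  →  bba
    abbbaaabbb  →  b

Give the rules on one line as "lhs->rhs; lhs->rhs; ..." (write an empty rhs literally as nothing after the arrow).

aaa->b; aab->a; bab->; bbb->a

  | bbaabbb => bbabb => bb
  | bbbbaa => abaa
  | abbbbbba => aabbba => abba
  | abbabbb => abbb => aa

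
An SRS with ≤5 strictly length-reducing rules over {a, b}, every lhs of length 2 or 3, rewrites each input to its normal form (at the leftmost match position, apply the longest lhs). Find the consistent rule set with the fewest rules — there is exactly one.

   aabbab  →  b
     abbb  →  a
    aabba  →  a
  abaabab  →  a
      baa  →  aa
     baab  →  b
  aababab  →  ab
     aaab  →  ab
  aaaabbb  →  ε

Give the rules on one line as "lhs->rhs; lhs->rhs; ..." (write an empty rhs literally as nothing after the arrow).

  | aabbab => bbab => b
  | abbb => a
  | aabba => bba => ba => a
  | abaabab => aaabab => abab => a

aab->b; ba->a; bab->; bbb->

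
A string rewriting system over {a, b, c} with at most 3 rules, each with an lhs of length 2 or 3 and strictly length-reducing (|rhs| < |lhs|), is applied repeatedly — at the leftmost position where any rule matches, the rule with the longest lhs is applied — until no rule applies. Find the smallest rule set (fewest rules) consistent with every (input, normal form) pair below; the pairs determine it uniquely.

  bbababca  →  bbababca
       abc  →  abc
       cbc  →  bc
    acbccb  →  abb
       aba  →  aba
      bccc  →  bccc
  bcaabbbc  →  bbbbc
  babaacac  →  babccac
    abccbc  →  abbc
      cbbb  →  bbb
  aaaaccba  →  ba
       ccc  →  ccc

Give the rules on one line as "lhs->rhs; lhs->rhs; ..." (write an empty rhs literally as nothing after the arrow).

aa->c; cb->b

  | bbababca
  | abc
  | cbc => bc
  | acbccb => abccb => abcb => abb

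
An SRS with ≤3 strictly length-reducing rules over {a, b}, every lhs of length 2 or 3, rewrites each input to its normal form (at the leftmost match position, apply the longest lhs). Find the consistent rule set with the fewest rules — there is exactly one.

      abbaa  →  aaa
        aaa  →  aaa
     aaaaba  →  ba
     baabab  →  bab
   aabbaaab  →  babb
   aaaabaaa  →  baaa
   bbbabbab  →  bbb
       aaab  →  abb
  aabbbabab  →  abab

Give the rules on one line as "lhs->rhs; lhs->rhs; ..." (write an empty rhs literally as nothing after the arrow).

  | abbaa => aaa
  | aaa
  | aaaaba => aabba => bbba => ba
  | baabab => bbbab => bab

aab->bb; bba->a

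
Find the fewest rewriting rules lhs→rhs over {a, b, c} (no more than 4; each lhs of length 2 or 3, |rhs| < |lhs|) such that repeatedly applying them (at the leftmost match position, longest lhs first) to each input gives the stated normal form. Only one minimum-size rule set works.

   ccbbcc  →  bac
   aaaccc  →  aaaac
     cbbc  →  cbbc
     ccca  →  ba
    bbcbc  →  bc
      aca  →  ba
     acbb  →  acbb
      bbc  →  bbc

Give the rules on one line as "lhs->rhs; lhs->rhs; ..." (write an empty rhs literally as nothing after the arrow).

abb->bc; aca->ba; bcb->; cc->a

  | ccbbcc => abbcc => bccc => bac
  | aaaccc => aaaac
  | cbbc
  | ccca => aca => ba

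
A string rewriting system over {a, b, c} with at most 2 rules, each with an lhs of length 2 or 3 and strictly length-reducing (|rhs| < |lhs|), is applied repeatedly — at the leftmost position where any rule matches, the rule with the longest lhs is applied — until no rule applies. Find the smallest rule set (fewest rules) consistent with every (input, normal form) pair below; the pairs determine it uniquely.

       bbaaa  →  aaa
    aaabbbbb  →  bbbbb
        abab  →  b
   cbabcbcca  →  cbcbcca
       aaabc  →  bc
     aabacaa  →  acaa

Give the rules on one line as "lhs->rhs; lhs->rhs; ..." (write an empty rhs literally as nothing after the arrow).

ab->b; ba->a

  | bbaaa => baaa => aaa
  | aaabbbbb => aabbbbb => abbbbb => bbbbb
  | abab => bab => ab => b
  | cbabcbcca => cabcbcca => cbcbcca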